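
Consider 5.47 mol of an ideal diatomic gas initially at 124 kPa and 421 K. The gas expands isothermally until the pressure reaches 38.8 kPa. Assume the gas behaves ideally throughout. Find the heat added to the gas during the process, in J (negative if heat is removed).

22200 J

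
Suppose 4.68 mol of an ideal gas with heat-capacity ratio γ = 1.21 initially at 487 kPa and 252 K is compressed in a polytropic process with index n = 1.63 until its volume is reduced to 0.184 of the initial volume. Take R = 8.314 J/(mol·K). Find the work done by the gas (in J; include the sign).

-29700 J

V₁ = nRT₁/P₁ = 4.68×8.314×252/487 = 20.1 L.
Polytropic n=1.63: T₂ = T₁(V₁/V₂)^(n−1) = 252×(5.43)^0.63 = 732 K; P₂ = P₁(V₁/V₂)^n = 7690 kPa.
W = (P₁V₁−P₂V₂)/(n−1) = (487×20.1−7690×3.70)/0.63 = -29700 J.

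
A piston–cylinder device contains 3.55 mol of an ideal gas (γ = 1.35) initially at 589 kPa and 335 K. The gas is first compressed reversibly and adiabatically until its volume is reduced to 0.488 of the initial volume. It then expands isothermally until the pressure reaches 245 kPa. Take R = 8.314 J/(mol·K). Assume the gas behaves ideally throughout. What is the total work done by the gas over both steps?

15400 J

V₁ = nRT₁/P₁ = 3.55×8.314×335/589 = 16.8 L.
Step 1 — Adiabatic: TV^(γ−1) = const ⇒ T₂ = 335×(2.05)^0.350 = 431 K; PV^γ = const ⇒ P₂ = 1550 kPa.
ΔU = nCvΔT = 3.55×23.8×(431−335) = 8060 J.
Q = 0 for an adiabatic process, so W = −ΔU = -8060 J.
State after step 1: P = 1550 kPa, V = 8.19 L, T = 431 K.
Step 2 — Isothermal: T stays 431 K; PV = const ⇒ V₂ = 51.9 L, P₂ = 245 kPa.
ΔU = 0 (ideal gas, T constant).
W = nRT ln(V₂/V₁) = 3.55×8.314×431×ln(6.33) = 23500 J.
Q = ΔU + W = 23500 J.
Net over both steps: W = 15400 J, Q = 23500 J, ΔU = 8060 J.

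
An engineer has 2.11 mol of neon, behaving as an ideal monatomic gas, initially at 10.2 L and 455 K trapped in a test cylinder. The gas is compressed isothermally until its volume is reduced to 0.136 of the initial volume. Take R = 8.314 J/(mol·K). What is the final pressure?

P₁ = nRT₁/V₁ = 2.11×8.314×455/10.2 = 783 kPa.
Isothermal: T stays 455 K; PV = const ⇒ V₂ = 1.39 L, P₂ = 5750 kPa.

5750 kPa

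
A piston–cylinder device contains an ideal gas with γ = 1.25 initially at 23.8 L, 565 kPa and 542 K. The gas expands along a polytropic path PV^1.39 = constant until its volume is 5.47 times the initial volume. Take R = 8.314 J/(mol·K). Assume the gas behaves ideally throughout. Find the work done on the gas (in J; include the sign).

n = P₁V₁/(RT₁) = 565×23.8/(8.314×542) = 2.98 mol.
Polytropic n=1.39: T₂ = T₁(V₁/V₂)^(n−1) = 542×(0.183)^0.39 = 279 K; P₂ = P₁(V₁/V₂)^n = 53.2 kPa.
W = (P₁V₁−P₂V₂)/(n−1) = (565×23.8−53.2×130)/0.39 = 16700 J.
Work done on the gas = −W_by = -16700 J.

-16700 J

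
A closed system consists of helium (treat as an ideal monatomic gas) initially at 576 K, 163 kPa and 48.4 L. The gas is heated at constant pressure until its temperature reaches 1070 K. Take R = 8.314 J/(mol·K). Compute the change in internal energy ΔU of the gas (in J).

10100 J

n = P₁V₁/(RT₁) = 163×48.4/(8.314×576) = 1.65 mol.
Isobaric: P stays 163 kPa; V/T = const ⇒ T₂ = 1070 K, V₂ = 89.9 L.
For an ideal gas ΔU = nCvΔT with Cv = (3/2)R = 12.5 J/(mol·K).
ΔU = 1.65×12.5×(1070−576) = 10100 J.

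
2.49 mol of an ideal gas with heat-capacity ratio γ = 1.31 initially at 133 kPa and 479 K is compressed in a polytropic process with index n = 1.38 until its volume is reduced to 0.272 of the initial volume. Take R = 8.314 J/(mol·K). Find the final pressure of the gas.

802 kPa

V₁ = nRT₁/P₁ = 2.49×8.314×479/133 = 74.6 L.
Polytropic n=1.38: T₂ = T₁(V₁/V₂)^(n−1) = 479×(3.68)^0.38 = 786 K; P₂ = P₁(V₁/V₂)^n = 802 kPa.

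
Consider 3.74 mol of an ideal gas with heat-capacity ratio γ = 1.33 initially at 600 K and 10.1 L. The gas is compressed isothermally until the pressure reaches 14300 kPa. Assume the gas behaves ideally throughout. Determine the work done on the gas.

38200 J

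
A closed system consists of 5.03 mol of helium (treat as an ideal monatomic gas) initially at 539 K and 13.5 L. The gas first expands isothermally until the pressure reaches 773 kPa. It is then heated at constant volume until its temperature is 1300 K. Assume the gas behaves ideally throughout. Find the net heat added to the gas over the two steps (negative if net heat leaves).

65100 J

P₁ = nRT₁/V₁ = 5.03×8.314×539/13.5 = 1670 kPa.
Step 1 — Isothermal: T stays 539 K; PV = const ⇒ V₂ = 29.2 L, P₂ = 773 kPa.
ΔU = 0 (ideal gas, T constant).
W = nRT ln(V₂/V₁) = 5.03×8.314×539×ln(2.16) = 17400 J.
Q = ΔU + W = 17400 J.
State after step 1: P = 773 kPa, V = 29.2 L, T = 539 K.
Step 2 — Isochoric: V stays 29.2 L; P/T = const ⇒ T₂ = 1300 K, P₂ = 1860 kPa.
W = 0 (no volume change).
ΔU = nCvΔT = 5.03×12.5×(1300−539) = 47700 J.
Q = ΔU = 47700 J.
Net over both steps: W = 17400 J, Q = 65100 J, ΔU = 47700 J.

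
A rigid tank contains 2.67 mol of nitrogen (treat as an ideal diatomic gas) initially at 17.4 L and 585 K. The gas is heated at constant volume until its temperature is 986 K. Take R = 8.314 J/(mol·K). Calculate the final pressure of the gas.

1260 kPa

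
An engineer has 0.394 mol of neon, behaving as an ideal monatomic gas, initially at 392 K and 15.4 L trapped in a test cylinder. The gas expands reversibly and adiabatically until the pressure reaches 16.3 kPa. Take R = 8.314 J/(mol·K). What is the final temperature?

P₁ = nRT₁/V₁ = 0.394×8.314×392/15.4 = 83.4 kPa.
Adiabatic: T₂/T₁ = (P₂/P₁)^((γ−1)/γ) ⇒ T₂ = 392×(0.195)^0.400 = 204 K; V₂ = 41.0 L.

204 K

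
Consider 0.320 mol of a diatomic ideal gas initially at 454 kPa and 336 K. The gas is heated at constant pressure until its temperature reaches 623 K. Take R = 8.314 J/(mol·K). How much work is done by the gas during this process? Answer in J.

V₁ = nRT₁/P₁ = 0.320×8.314×336/454 = 1.97 L.
Isobaric: P stays 454 kPa; V/T = const ⇒ T₂ = 623 K, V₂ = 3.65 L.
W = PΔV = 454×(3.65−1.97) kPa·L = 764 J.

764 J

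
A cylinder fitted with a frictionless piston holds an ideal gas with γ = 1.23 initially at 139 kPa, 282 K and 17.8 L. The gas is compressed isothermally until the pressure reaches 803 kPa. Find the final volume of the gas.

Isothermal: T stays 282 K; PV = const ⇒ V₂ = 3.08 L, P₂ = 803 kPa.

3.08 L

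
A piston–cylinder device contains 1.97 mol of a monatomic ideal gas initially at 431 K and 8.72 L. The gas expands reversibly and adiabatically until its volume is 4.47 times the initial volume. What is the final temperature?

P₁ = nRT₁/V₁ = 1.97×8.314×431/8.72 = 810 kPa.
Adiabatic: TV^(γ−1) = const ⇒ T₂ = 431×(0.224)^0.667 = 159 K; PV^γ = const ⇒ P₂ = 66.7 kPa.

159 K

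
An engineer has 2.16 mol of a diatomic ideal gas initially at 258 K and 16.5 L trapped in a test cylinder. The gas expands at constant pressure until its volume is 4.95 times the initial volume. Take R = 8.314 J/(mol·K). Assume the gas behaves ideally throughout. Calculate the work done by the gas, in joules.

P₁ = nRT₁/V₁ = 2.16×8.314×258/16.5 = 281 kPa.
Isobaric: P stays 281 kPa; V/T = const ⇒ T₂ = 1280 K, V₂ = 81.7 L.
W = PΔV = 281×(81.7−16.5) kPa·L = 18300 J.

18300 J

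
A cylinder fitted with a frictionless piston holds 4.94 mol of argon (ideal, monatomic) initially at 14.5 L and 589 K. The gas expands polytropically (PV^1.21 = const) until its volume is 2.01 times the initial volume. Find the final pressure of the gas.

717 kPa

P₁ = nRT₁/V₁ = 4.94×8.314×589/14.5 = 1670 kPa.
Polytropic n=1.21: T₂ = T₁(V₁/V₂)^(n−1) = 589×(0.498)^0.21 = 509 K; P₂ = P₁(V₁/V₂)^n = 717 kPa.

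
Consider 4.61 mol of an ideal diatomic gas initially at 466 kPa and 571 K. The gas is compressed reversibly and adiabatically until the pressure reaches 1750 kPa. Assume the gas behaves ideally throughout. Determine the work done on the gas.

V₁ = nRT₁/P₁ = 4.61×8.314×571/466 = 47.0 L.
Adiabatic: T₂/T₁ = (P₂/P₁)^((γ−1)/γ) ⇒ T₂ = 571×(3.76)^0.286 = 833 K; V₂ = 18.3 L.
ΔU = nCvΔT = 4.61×20.8×(833−571) = 25100 J.
Q = 0 for an adiabatic process, so W = −ΔU = -25100 J.
Work done on the gas = −W_by = 25100 J.

25100 J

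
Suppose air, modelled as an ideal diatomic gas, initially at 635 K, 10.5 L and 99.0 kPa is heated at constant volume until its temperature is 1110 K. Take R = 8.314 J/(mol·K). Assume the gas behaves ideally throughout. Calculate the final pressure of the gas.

173 kPa

Isochoric: V stays 10.5 L; P/T = const ⇒ T₂ = 1110 K, P₂ = 173 kPa.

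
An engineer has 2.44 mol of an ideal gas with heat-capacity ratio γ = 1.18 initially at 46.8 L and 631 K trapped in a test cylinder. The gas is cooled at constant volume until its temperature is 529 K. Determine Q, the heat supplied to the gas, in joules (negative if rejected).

-11500 J

P₁ = nRT₁/V₁ = 2.44×8.314×631/46.8 = 274 kPa.
Isochoric: V stays 46.8 L; P/T = const ⇒ T₂ = 529 K, P₂ = 229 kPa.
W = 0 (no volume change).
ΔU = nCvΔT = 2.44×46.2×(529−631) = -11500 J.
Q = ΔU = -11500 J.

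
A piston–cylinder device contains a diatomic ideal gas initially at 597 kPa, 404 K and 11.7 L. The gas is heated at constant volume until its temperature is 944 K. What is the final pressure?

1390 kPa

Isochoric: V stays 11.7 L; P/T = const ⇒ T₂ = 944 K, P₂ = 1390 kPa.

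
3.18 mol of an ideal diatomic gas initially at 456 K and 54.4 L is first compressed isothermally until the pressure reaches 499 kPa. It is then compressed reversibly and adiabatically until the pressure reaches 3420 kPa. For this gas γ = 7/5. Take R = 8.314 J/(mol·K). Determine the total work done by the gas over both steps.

P₁ = nRT₁/V₁ = 3.18×8.314×456/54.4 = 222 kPa.
Step 1 — Isothermal: T stays 456 K; PV = const ⇒ V₂ = 24.2 L, P₂ = 499 kPa.
ΔU = 0 (ideal gas, T constant).
W = nRT ln(V₂/V₁) = 3.18×8.314×456×ln(0.444) = -9790 J.
Q = ΔU + W = -9790 J.
State after step 1: P = 499 kPa, V = 24.2 L, T = 456 K.
Step 2 — Adiabatic: T₂/T₁ = (P₂/P₁)^((γ−1)/γ) ⇒ T₂ = 456×(6.85)^0.286 = 790 K; V₂ = 6.11 L.
ΔU = nCvΔT = 3.18×20.8×(790−456) = 22100 J.
Q = 0 for an adiabatic process, so W = −ΔU = -22100 J.
Net over both steps: W = -31900 J, Q = -9790 J, ΔU = 22100 J.

-31900 J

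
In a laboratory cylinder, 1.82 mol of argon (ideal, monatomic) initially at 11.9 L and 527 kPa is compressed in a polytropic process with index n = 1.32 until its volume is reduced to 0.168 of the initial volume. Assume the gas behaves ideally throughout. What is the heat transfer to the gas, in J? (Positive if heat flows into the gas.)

-7840 J

T₁ = P₁V₁/(nR) = 527×11.9/(1.82×8.314) = 414 K.
Polytropic n=1.32: T₂ = T₁(V₁/V₂)^(n−1) = 414×(5.95)^0.32 = 733 K; P₂ = P₁(V₁/V₂)^n = 5550 kPa.
W = (P₁V₁−P₂V₂)/(n−1) = (527×11.9−5550×2.00)/0.32 = -15100 J.
ΔU = nCvΔT = 1.82×12.5×(733−414) = 7240 J.
Q = ΔU + W = -7840 J.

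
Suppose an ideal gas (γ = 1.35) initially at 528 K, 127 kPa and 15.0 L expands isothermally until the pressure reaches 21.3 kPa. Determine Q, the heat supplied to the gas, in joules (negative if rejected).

n = P₁V₁/(RT₁) = 127×15.0/(8.314×528) = 0.434 mol.
Isothermal: T stays 528 K; PV = const ⇒ V₂ = 89.4 L, P₂ = 21.3 kPa.
ΔU = 0 (ideal gas, T constant).
W = nRT ln(V₂/V₁) = 0.434×8.314×528×ln(5.96) = 3400 J.
Q = ΔU + W = 3400 J.

3400 J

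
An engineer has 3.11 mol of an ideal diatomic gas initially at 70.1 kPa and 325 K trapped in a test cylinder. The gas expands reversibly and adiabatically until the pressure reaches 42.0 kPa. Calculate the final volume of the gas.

V₁ = nRT₁/P₁ = 3.11×8.314×325/70.1 = 120 L.
Adiabatic: T₂/T₁ = (P₂/P₁)^((γ−1)/γ) ⇒ T₂ = 325×(0.599)^0.286 = 281 K; V₂ = 173 L.

173 L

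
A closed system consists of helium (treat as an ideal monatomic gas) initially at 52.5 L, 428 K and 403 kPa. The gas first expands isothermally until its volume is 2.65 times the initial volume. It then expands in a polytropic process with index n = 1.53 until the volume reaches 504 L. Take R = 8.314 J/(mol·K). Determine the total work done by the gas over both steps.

n = P₁V₁/(RT₁) = 403×52.5/(8.314×428) = 5.95 mol.
Step 1 — Isothermal: T stays 428 K; PV = const ⇒ V₂ = 139 L, P₂ = 152 kPa.
ΔU = 0 (ideal gas, T constant).
W = nRT ln(V₂/V₁) = 5.95×8.314×428×ln(2.65) = 20600 J.
Q = ΔU + W = 20600 J.
State after step 1: P = 152 kPa, V = 139 L, T = 428 K.
Step 2 — Polytropic n=1.53: T₂ = T₁(V₁/V₂)^(n−1) = 428×(0.276)^0.53 = 216 K; P₂ = P₁(V₁/V₂)^n = 21.2 kPa.
W = (P₁V₁−P₂V₂)/(n−1) = (152×139−21.2×504)/0.53 = 19700 J.
ΔU = nCvΔT = 5.95×12.5×(216−428) = -15700 J.
Q = ΔU + W = 4050 J.
Net over both steps: W = 40400 J, Q = 24700 J, ΔU = -15700 J.

40400 J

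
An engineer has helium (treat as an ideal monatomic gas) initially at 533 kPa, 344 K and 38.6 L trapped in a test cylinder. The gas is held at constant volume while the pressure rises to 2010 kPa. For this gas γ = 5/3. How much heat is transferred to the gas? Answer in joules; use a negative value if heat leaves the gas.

85500 J

n = P₁V₁/(RT₁) = 533×38.6/(8.314×344) = 7.19 mol.
Isochoric: V stays 38.6 L; P/T = const ⇒ T₂ = 1300 K, P₂ = 2010 kPa.
W = 0 (no volume change).
ΔU = nCvΔT = 7.19×12.5×(1300−344) = 85500 J.
Q = ΔU = 85500 J.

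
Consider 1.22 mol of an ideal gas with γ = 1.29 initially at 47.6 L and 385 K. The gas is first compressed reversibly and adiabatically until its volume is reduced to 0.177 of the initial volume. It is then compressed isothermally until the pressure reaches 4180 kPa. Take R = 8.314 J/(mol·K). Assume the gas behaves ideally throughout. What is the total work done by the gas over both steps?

P₁ = nRT₁/V₁ = 1.22×8.314×385/47.6 = 82.0 kPa.
Step 1 — Adiabatic: TV^(γ−1) = const ⇒ T₂ = 385×(5.65)^0.290 = 636 K; PV^γ = const ⇒ P₂ = 766 kPa.
ΔU = nCvΔT = 1.22×28.7×(636−385) = 8780 J.
Q = 0 for an adiabatic process, so W = −ΔU = -8780 J.
State after step 1: P = 766 kPa, V = 8.43 L, T = 636 K.
Step 2 — Isothermal: T stays 636 K; PV = const ⇒ V₂ = 1.54 L, P₂ = 4180 kPa.
ΔU = 0 (ideal gas, T constant).
W = nRT ln(V₂/V₁) = 1.22×8.314×636×ln(0.183) = -11000 J.
Q = ΔU + W = -11000 J.
Net over both steps: W = -19700 J, Q = -11000 J, ΔU = 8780 J.

-19700 J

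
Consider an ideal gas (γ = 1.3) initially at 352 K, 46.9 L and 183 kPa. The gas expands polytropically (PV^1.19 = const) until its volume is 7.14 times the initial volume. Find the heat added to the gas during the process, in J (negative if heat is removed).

5160 J

n = P₁V₁/(RT₁) = 183×46.9/(8.314×352) = 2.93 mol.
Polytropic n=1.19: T₂ = T₁(V₁/V₂)^(n−1) = 352×(0.140)^0.19 = 242 K; P₂ = P₁(V₁/V₂)^n = 17.6 kPa.
W = (P₁V₁−P₂V₂)/(n−1) = (183×46.9−17.6×335)/0.19 = 14100 J.
ΔU = nCvΔT = 2.93×27.7×(242−352) = -8920 J.
Q = ΔU + W = 5160 J.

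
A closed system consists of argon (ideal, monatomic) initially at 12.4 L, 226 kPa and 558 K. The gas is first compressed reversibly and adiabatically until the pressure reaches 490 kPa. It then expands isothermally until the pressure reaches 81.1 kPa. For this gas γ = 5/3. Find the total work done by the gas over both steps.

n = P₁V₁/(RT₁) = 226×12.4/(8.314×558) = 0.604 mol.
Step 1 — Adiabatic: T₂/T₁ = (P₂/P₁)^((γ−1)/γ) ⇒ T₂ = 558×(2.17)^0.400 = 760 K; V₂ = 7.79 L.
ΔU = nCvΔT = 0.604×12.5×(760−558) = 1530 J.
Q = 0 for an adiabatic process, so W = −ΔU = -1530 J.
State after step 1: P = 490 kPa, V = 7.79 L, T = 760 K.
Step 2 — Isothermal: T stays 760 K; PV = const ⇒ V₂ = 47.1 L, P₂ = 81.1 kPa.
ΔU = 0 (ideal gas, T constant).
W = nRT ln(V₂/V₁) = 0.604×8.314×760×ln(6.04) = 6870 J.
Q = ΔU + W = 6870 J.
Net over both steps: W = 5340 J, Q = 6870 J, ΔU = 1530 J.

5340 J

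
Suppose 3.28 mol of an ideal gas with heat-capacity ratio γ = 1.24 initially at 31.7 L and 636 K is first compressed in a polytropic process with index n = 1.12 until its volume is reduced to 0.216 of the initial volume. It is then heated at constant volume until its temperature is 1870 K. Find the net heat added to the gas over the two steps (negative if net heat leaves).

111000 J

P₁ = nRT₁/V₁ = 3.28×8.314×636/31.7 = 547 kPa.
Step 1 — Polytropic n=1.12: T₂ = T₁(V₁/V₂)^(n−1) = 636×(4.63)^0.12 = 764 K; P₂ = P₁(V₁/V₂)^n = 3040 kPa.
W = (P₁V₁−P₂V₂)/(n−1) = (547×31.7−3040×6.85)/0.12 = -29200 J.
ΔU = nCvΔT = 3.28×34.6×(764−636) = 14600 J.
Q = ΔU + W = -14600 J.
State after step 1: P = 3040 kPa, V = 6.85 L, T = 764 K.
Step 2 — Isochoric: V stays 6.85 L; P/T = const ⇒ T₂ = 1870 K, P₂ = 7450 kPa.
W = 0 (no volume change).
ΔU = nCvΔT = 3.28×34.6×(1870−764) = 126000 J.
Q = ΔU = 126000 J.
Net over both steps: W = -29200 J, Q = 111000 J, ΔU = 140000 J.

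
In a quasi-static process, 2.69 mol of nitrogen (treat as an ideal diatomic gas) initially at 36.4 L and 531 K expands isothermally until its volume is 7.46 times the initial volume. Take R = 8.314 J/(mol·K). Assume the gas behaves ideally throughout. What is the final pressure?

P₁ = nRT₁/V₁ = 2.69×8.314×531/36.4 = 326 kPa.
Isothermal: T stays 531 K; PV = const ⇒ V₂ = 272 L, P₂ = 43.7 kPa.

43.7 kPa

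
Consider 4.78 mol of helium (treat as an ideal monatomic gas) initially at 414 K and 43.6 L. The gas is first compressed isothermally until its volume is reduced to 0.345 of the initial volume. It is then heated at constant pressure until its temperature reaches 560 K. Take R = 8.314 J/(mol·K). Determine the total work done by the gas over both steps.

P₁ = nRT₁/V₁ = 4.78×8.314×414/43.6 = 377 kPa.
Step 1 — Isothermal: T stays 414 K; PV = const ⇒ V₂ = 15.0 L, P₂ = 1090 kPa.
ΔU = 0 (ideal gas, T constant).
W = nRT ln(V₂/V₁) = 4.78×8.314×414×ln(0.345) = -17500 J.
Q = ΔU + W = -17500 J.
State after step 1: P = 1090 kPa, V = 15.0 L, T = 414 K.
Step 2 — Isobaric: P stays 1090 kPa; V/T = const ⇒ T₂ = 560 K, V₂ = 20.3 L.
W = PΔV = 1090×(20.3−15.0) kPa·L = 5800 J.
ΔU = nCvΔT = 4.78×12.5×(560−414) = 8700 J.
Q = ΔU + W = nCpΔT = 14500 J.
Net over both steps: W = -11700 J, Q = -3000 J, ΔU = 8700 J.

-11700 J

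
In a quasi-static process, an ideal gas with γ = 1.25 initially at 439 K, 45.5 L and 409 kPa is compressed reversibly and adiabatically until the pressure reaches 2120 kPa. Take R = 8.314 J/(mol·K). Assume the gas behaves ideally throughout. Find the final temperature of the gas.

Adiabatic: T₂/T₁ = (P₂/P₁)^((γ−1)/γ) ⇒ T₂ = 439×(5.18)^0.200 = 610 K; V₂ = 12.2 L.

610 K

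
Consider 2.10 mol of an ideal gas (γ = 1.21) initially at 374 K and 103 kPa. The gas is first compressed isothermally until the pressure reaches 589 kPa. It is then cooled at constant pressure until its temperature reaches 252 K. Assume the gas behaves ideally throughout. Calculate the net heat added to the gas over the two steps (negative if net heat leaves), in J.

V₁ = nRT₁/P₁ = 2.10×8.314×374/103 = 63.4 L.
Step 1 — Isothermal: T stays 374 K; PV = const ⇒ V₂ = 11.1 L, P₂ = 589 kPa.
ΔU = 0 (ideal gas, T constant).
W = nRT ln(V₂/V₁) = 2.10×8.314×374×ln(0.175) = -11400 J.
Q = ΔU + W = -11400 J.
State after step 1: P = 589 kPa, V = 11.1 L, T = 374 K.
Step 2 — Isobaric: P stays 589 kPa; V/T = const ⇒ T₂ = 252 K, V₂ = 7.47 L.
W = PΔV = 589×(7.47−11.1) kPa·L = -2130 J.
ΔU = nCvΔT = 2.10×39.6×(252−374) = -10100 J.
Q = ΔU + W = nCpΔT = -12300 J.
Net over both steps: W = -13500 J, Q = -23700 J, ΔU = -10100 J.

-23700 J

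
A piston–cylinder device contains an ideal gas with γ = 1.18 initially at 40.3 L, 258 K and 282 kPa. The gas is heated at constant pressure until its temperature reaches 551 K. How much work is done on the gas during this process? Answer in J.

-12900 J

n = P₁V₁/(RT₁) = 282×40.3/(8.314×258) = 5.30 mol.
Isobaric: P stays 282 kPa; V/T = const ⇒ T₂ = 551 K, V₂ = 86.1 L.
W = PΔV = 282×(86.1−40.3) kPa·L = 12900 J.
Work done on the gas = −W_by = -12900 J.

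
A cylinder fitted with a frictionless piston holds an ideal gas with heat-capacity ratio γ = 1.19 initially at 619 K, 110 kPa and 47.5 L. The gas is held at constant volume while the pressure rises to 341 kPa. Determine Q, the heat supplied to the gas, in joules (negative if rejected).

57800 J

n = P₁V₁/(RT₁) = 110×47.5/(8.314×619) = 1.02 mol.
Isochoric: V stays 47.5 L; P/T = const ⇒ T₂ = 1920 K, P₂ = 341 kPa.
W = 0 (no volume change).
ΔU = nCvΔT = 1.02×43.8×(1920−619) = 57800 J.
Q = ΔU = 57800 J.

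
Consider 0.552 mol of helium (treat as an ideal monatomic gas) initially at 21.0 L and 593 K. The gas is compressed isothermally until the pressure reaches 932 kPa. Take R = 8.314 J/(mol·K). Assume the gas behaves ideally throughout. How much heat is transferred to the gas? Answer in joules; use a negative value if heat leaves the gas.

P₁ = nRT₁/V₁ = 0.552×8.314×593/21.0 = 130 kPa.
Isothermal: T stays 593 K; PV = const ⇒ V₂ = 2.92 L, P₂ = 932 kPa.
ΔU = 0 (ideal gas, T constant).
W = nRT ln(V₂/V₁) = 0.552×8.314×593×ln(0.139) = -5370 J.
Q = ΔU + W = -5370 J.

-5370 J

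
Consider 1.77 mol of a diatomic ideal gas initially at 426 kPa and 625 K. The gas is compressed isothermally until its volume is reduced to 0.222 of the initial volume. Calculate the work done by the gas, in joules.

V₁ = nRT₁/P₁ = 1.77×8.314×625/426 = 21.6 L.
Isothermal: T stays 625 K; PV = const ⇒ V₂ = 4.79 L, P₂ = 1920 kPa.
W = nRT ln(V₂/V₁) = 1.77×8.314×625×ln(0.222) = -13800 J.

-13800 J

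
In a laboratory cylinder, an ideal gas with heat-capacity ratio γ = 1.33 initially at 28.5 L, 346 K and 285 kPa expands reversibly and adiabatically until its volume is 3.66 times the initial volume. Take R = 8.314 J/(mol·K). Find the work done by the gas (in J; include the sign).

8570 J

n = P₁V₁/(RT₁) = 285×28.5/(8.314×346) = 2.82 mol.
Adiabatic: TV^(γ−1) = const ⇒ T₂ = 346×(0.273)^0.330 = 225 K; PV^γ = const ⇒ P₂ = 50.7 kPa.
ΔU = nCvΔT = 2.82×25.2×(225−346) = -8570 J.
Q = 0 for an adiabatic process, so W = −ΔU = 8570 J.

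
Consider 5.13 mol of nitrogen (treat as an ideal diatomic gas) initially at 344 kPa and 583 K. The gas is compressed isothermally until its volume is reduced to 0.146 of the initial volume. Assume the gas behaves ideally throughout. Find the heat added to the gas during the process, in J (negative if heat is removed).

-47800 J

V₁ = nRT₁/P₁ = 5.13×8.314×583/344 = 72.3 L.
Isothermal: T stays 583 K; PV = const ⇒ V₂ = 10.6 L, P₂ = 2360 kPa.
ΔU = 0 (ideal gas, T constant).
W = nRT ln(V₂/V₁) = 5.13×8.314×583×ln(0.146) = -47800 J.
Q = ΔU + W = -47800 J.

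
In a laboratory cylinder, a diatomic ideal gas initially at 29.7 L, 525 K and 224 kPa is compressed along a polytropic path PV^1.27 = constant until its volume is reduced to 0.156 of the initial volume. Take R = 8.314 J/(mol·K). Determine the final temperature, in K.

Polytropic n=1.27: T₂ = T₁(V₁/V₂)^(n−1) = 525×(6.41)^0.27 = 867 K; P₂ = P₁(V₁/V₂)^n = 2370 kPa.

867 K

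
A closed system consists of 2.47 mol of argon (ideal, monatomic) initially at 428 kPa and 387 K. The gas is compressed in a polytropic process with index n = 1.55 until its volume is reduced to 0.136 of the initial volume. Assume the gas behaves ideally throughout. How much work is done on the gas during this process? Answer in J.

28800 J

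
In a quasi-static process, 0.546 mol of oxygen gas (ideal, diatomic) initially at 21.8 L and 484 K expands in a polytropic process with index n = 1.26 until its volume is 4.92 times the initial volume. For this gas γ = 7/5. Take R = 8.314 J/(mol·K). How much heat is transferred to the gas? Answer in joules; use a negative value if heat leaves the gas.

1000 J

P₁ = nRT₁/V₁ = 0.546×8.314×484/21.8 = 101 kPa.
Polytropic n=1.26: T₂ = T₁(V₁/V₂)^(n−1) = 484×(0.203)^0.26 = 320 K; P₂ = P₁(V₁/V₂)^n = 13.5 kPa.
W = (P₁V₁−P₂V₂)/(n−1) = (101×21.8−13.5×107)/0.26 = 2870 J.
ΔU = nCvΔT = 0.546×20.8×(320−484) = -1860 J.
Q = ΔU + W = 1000 J.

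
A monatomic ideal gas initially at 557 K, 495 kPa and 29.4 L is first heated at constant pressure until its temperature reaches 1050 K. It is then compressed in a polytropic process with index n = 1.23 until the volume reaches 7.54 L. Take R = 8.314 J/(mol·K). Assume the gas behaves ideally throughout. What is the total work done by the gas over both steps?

-56600 J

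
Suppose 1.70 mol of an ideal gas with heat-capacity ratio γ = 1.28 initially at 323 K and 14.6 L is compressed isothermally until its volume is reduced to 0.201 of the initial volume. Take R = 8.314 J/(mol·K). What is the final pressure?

1560 kPa

P₁ = nRT₁/V₁ = 1.70×8.314×323/14.6 = 313 kPa.
Isothermal: T stays 323 K; PV = const ⇒ V₂ = 2.93 L, P₂ = 1560 kPa.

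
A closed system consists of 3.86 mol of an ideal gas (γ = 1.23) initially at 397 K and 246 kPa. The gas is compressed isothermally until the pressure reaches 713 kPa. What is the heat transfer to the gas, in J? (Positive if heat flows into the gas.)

V₁ = nRT₁/P₁ = 3.86×8.314×397/246 = 51.8 L.
Isothermal: T stays 397 K; PV = const ⇒ V₂ = 17.9 L, P₂ = 713 kPa.
ΔU = 0 (ideal gas, T constant).
W = nRT ln(V₂/V₁) = 3.86×8.314×397×ln(0.345) = -13600 J.
Q = ΔU + W = -13600 J.

-13600 J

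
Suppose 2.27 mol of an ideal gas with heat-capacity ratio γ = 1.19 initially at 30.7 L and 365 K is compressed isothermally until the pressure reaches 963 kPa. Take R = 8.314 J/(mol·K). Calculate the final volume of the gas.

7.15 L

P₁ = nRT₁/V₁ = 2.27×8.314×365/30.7 = 224 kPa.
Isothermal: T stays 365 K; PV = const ⇒ V₂ = 7.15 L, P₂ = 963 kPa.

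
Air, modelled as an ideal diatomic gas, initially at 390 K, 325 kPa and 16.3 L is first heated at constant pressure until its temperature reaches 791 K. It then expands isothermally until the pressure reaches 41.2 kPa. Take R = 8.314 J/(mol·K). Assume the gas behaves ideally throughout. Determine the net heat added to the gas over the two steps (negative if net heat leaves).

n = P₁V₁/(RT₁) = 325×16.3/(8.314×390) = 1.63 mol.
Step 1 — Isobaric: P stays 325 kPa; V/T = const ⇒ T₂ = 791 K, V₂ = 33.1 L.
W = PΔV = 325×(33.1−16.3) kPa·L = 5450 J.
ΔU = nCvΔT = 1.63×20.8×(791−390) = 13600 J.
Q = ΔU + W = nCpΔT = 19100 J.
State after step 1: P = 325 kPa, V = 33.1 L, T = 791 K.
Step 2 — Isothermal: T stays 791 K; PV = const ⇒ V₂ = 261 L, P₂ = 41.2 kPa.
ΔU = 0 (ideal gas, T constant).
W = nRT ln(V₂/V₁) = 1.63×8.314×791×ln(7.89) = 22200 J.
Q = ΔU + W = 22200 J.
Net over both steps: W = 27600 J, Q = 41300 J, ΔU = 13600 J.

41300 J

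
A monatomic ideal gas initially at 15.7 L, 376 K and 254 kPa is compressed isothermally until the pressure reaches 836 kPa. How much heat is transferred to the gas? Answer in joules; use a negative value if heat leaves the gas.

-4750 J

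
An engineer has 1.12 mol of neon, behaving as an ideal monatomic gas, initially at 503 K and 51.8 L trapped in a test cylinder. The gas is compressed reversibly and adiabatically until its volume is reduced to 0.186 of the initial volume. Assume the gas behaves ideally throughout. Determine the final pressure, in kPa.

1490 kPa

P₁ = nRT₁/V₁ = 1.12×8.314×503/51.8 = 90.4 kPa.
Adiabatic: TV^(γ−1) = const ⇒ T₂ = 503×(5.38)^0.667 = 1540 K; PV^γ = const ⇒ P₂ = 1490 kPa.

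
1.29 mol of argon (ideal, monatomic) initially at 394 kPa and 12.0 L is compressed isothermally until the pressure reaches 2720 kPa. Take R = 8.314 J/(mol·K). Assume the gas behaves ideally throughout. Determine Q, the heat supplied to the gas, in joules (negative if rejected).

-9130 J

T₁ = P₁V₁/(nR) = 394×12.0/(1.29×8.314) = 441 K.
Isothermal: T stays 441 K; PV = const ⇒ V₂ = 1.74 L, P₂ = 2720 kPa.
ΔU = 0 (ideal gas, T constant).
W = nRT ln(V₂/V₁) = 1.29×8.314×441×ln(0.145) = -9130 J.
Q = ΔU + W = -9130 J.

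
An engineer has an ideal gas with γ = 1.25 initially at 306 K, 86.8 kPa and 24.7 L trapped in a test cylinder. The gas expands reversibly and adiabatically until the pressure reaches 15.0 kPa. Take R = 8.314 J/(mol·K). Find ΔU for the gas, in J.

-2540 J

n = P₁V₁/(RT₁) = 86.8×24.7/(8.314×306) = 0.843 mol.
Adiabatic: T₂/T₁ = (P₂/P₁)^((γ−1)/γ) ⇒ T₂ = 306×(0.173)^0.200 = 215 K; V₂ = 101 L.
For an ideal gas ΔU = nCvΔT with Cv = R/(γ−1) = 33.3 J/(mol·K).
ΔU = 0.843×33.3×(215−306) = -2540 J.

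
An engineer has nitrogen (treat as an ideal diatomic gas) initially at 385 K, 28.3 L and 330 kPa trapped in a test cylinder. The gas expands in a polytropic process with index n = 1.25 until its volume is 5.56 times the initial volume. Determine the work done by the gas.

n = P₁V₁/(RT₁) = 330×28.3/(8.314×385) = 2.92 mol.
Polytropic n=1.25: T₂ = T₁(V₁/V₂)^(n−1) = 385×(0.180)^0.25 = 251 K; P₂ = P₁(V₁/V₂)^n = 38.7 kPa.
W = (P₁V₁−P₂V₂)/(n−1) = (330×28.3−38.7×157)/0.25 = 13000 J.

13000 J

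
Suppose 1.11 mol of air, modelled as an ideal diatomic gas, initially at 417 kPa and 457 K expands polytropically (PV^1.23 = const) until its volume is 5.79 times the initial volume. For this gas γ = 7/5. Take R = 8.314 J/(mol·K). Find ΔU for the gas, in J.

V₁ = nRT₁/P₁ = 1.11×8.314×457/417 = 10.1 L.
Polytropic n=1.23: T₂ = T₁(V₁/V₂)^(n−1) = 457×(0.173)^0.23 = 305 K; P₂ = P₁(V₁/V₂)^n = 48.1 kPa.
For an ideal gas ΔU = nCvΔT with Cv = (5/2)R = 20.8 J/(mol·K).
ΔU = 1.11×20.8×(305−457) = -3500 J.

-3500 J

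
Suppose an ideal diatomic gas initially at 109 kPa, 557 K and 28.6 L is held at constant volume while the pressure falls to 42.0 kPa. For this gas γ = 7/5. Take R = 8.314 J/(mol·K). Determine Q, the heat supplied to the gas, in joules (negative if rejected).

n = P₁V₁/(RT₁) = 109×28.6/(8.314×557) = 0.673 mol.
Isochoric: V stays 28.6 L; P/T = const ⇒ T₂ = 215 K, P₂ = 42.0 kPa.
W = 0 (no volume change).
ΔU = nCvΔT = 0.673×20.8×(215−557) = -4790 J.
Q = ΔU = -4790 J.

-4790 J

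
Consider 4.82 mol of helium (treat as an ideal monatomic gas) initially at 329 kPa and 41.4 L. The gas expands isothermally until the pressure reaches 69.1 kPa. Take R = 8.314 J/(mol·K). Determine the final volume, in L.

197 L

T₁ = P₁V₁/(nR) = 329×41.4/(4.82×8.314) = 340 K.
Isothermal: T stays 340 K; PV = const ⇒ V₂ = 197 L, P₂ = 69.1 kPa.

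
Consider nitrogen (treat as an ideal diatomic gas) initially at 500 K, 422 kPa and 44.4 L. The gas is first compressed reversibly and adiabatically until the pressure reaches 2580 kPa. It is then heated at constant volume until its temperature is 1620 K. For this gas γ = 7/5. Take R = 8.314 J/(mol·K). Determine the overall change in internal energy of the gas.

105000 J

n = P₁V₁/(RT₁) = 422×44.4/(8.314×500) = 4.51 mol.
Step 1 — Adiabatic: T₂/T₁ = (P₂/P₁)^((γ−1)/γ) ⇒ T₂ = 500×(6.11)^0.286 = 839 K; V₂ = 12.2 L.
ΔU = nCvΔT = 4.51×20.8×(839−500) = 31700 J.
Q = 0 for an adiabatic process, so W = −ΔU = -31700 J.
State after step 1: P = 2580 kPa, V = 12.2 L, T = 839 K.
Step 2 — Isochoric: V stays 12.2 L; P/T = const ⇒ T₂ = 1620 K, P₂ = 4980 kPa.
W = 0 (no volume change).
ΔU = nCvΔT = 4.51×20.8×(1620−839) = 73200 J.
Q = ΔU = 73200 J.
Net over both steps: W = -31700 J, Q = 73200 J, ΔU = 105000 J.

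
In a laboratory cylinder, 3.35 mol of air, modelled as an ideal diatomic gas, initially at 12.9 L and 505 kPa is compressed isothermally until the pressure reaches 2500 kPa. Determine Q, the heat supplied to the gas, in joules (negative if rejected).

T₁ = P₁V₁/(nR) = 505×12.9/(3.35×8.314) = 234 K.
Isothermal: T stays 234 K; PV = const ⇒ V₂ = 2.61 L, P₂ = 2500 kPa.
ΔU = 0 (ideal gas, T constant).
W = nRT ln(V₂/V₁) = 3.35×8.314×234×ln(0.202) = -10400 J.
Q = ΔU + W = -10400 J.

-10400 J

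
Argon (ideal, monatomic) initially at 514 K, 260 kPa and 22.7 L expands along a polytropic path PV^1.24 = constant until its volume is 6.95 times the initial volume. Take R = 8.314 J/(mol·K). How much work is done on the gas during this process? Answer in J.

-9150 J

n = P₁V₁/(RT₁) = 260×22.7/(8.314×514) = 1.38 mol.
Polytropic n=1.24: T₂ = T₁(V₁/V₂)^(n−1) = 514×(0.144)^0.24 = 323 K; P₂ = P₁(V₁/V₂)^n = 23.5 kPa.
W = (P₁V₁−P₂V₂)/(n−1) = (260×22.7−23.5×158)/0.24 = 9150 J.
Work done on the gas = −W_by = -9150 J.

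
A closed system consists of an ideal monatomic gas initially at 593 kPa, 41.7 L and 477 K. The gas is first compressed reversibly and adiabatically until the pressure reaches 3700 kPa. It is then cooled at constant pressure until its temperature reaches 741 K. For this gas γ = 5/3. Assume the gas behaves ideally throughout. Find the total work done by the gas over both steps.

n = P₁V₁/(RT₁) = 593×41.7/(8.314×477) = 6.24 mol.
Step 1 — Adiabatic: T₂/T₁ = (P₂/P₁)^((γ−1)/γ) ⇒ T₂ = 477×(6.24)^0.400 = 992 K; V₂ = 13.9 L.
ΔU = nCvΔT = 6.24×12.5×(992−477) = 40100 J.
Q = 0 for an adiabatic process, so W = −ΔU = -40100 J.
State after step 1: P = 3700 kPa, V = 13.9 L, T = 992 K.
Step 2 — Isobaric: P stays 3700 kPa; V/T = const ⇒ T₂ = 741 K, V₂ = 10.4 L.
W = PΔV = 3700×(10.4−13.9) kPa·L = -13000 J.
ΔU = nCvΔT = 6.24×12.5×(741−992) = -19500 J.
Q = ΔU + W = nCpΔT = -32500 J.
Net over both steps: W = -53100 J, Q = -32500 J, ΔU = 20500 J.

-53100 J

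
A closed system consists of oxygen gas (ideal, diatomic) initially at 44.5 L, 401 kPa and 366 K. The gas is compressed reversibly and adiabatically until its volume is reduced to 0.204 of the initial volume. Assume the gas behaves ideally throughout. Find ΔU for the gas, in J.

n = P₁V₁/(RT₁) = 401×44.5/(8.314×366) = 5.86 mol.
Adiabatic: TV^(γ−1) = const ⇒ T₂ = 366×(4.90)^0.400 = 691 K; PV^γ = const ⇒ P₂ = 3710 kPa.
For an ideal gas ΔU = nCvΔT with Cv = (5/2)R = 20.8 J/(mol·K).
ΔU = 5.86×20.8×(691−366) = 39600 J.

39600 J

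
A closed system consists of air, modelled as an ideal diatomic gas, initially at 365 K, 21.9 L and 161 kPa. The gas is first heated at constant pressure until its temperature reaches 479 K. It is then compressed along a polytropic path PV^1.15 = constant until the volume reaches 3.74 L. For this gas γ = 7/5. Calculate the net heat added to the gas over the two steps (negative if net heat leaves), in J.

-3040 J

n = P₁V₁/(RT₁) = 161×21.9/(8.314×365) = 1.16 mol.
Step 1 — Isobaric: P stays 161 kPa; V/T = const ⇒ T₂ = 479 K, V₂ = 28.7 L.
W = PΔV = 161×(28.7−21.9) kPa·L = 1100 J.
ΔU = nCvΔT = 1.16×20.8×(479−365) = 2750 J.
Q = ΔU + W = nCpΔT = 3850 J.
State after step 1: P = 161 kPa, V = 28.7 L, T = 479 K.
Step 2 — Polytropic n=1.15: T₂ = T₁(V₁/V₂)^(n−1) = 479×(7.68)^0.15 = 650 K; P₂ = P₁(V₁/V₂)^n = 1680 kPa.
W = (P₁V₁−P₂V₂)/(n−1) = (161×28.7−1680×3.74)/0.15 = -11000 J.
ΔU = nCvΔT = 1.16×20.8×(650−479) = 4140 J.
Q = ΔU + W = -6900 J.
Net over both steps: W = -9940 J, Q = -3040 J, ΔU = 6890 J.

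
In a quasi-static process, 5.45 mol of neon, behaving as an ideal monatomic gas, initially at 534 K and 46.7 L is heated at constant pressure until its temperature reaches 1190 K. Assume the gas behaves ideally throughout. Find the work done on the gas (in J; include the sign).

P₁ = nRT₁/V₁ = 5.45×8.314×534/46.7 = 518 kPa.
Isobaric: P stays 518 kPa; V/T = const ⇒ T₂ = 1190 K, V₂ = 104 L.
W = PΔV = 518×(104−46.7) kPa·L = 29700 J.
Work done on the gas = −W_by = -29700 J.

-29700 J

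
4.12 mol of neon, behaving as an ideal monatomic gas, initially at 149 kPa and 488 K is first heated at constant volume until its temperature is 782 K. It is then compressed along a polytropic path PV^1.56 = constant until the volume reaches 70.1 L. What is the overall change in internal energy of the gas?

V₁ = nRT₁/P₁ = 4.12×8.314×488/149 = 112 L.
Step 1 — Isochoric: V stays 112 L; P/T = const ⇒ T₂ = 782 K, P₂ = 239 kPa.
W = 0 (no volume change).
ΔU = nCvΔT = 4.12×12.5×(782−488) = 15100 J.
Q = ΔU = 15100 J.
State after step 1: P = 239 kPa, V = 112 L, T = 782 K.
Step 2 — Polytropic n=1.56: T₂ = T₁(V₁/V₂)^(n−1) = 782×(1.60)^0.56 = 1020 K; P₂ = P₁(V₁/V₂)^n = 497 kPa.
W = (P₁V₁−P₂V₂)/(n−1) = (239×112−497×70.1)/0.56 = -14400 J.
ΔU = nCvΔT = 4.12×12.5×(1020−782) = 12100 J.
Q = ΔU + W = -2310 J.
Net over both steps: W = -14400 J, Q = 12800 J, ΔU = 27200 J.

27200 J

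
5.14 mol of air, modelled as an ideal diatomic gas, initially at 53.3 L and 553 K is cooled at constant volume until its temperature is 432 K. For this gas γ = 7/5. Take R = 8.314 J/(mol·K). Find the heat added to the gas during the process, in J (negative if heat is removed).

P₁ = nRT₁/V₁ = 5.14×8.314×553/53.3 = 443 kPa.
Isochoric: V stays 53.3 L; P/T = const ⇒ T₂ = 432 K, P₂ = 346 kPa.
W = 0 (no volume change).
ΔU = nCvΔT = 5.14×20.8×(432−553) = -12900 J.
Q = ΔU = -12900 J.

-12900 J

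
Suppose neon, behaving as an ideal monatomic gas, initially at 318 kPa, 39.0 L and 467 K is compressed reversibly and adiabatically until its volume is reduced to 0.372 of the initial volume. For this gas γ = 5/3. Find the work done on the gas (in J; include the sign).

n = P₁V₁/(RT₁) = 318×39.0/(8.314×467) = 3.19 mol.
Adiabatic: TV^(γ−1) = const ⇒ T₂ = 467×(2.69)^0.667 = 903 K; PV^γ = const ⇒ P₂ = 1650 kPa.
ΔU = nCvΔT = 3.19×12.5×(903−467) = 17400 J.
Q = 0 for an adiabatic process, so W = −ΔU = -17400 J.
Work done on the gas = −W_by = 17400 J.

17400 J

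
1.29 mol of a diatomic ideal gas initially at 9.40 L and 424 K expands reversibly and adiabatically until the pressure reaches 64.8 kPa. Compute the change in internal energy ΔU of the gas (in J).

P₁ = nRT₁/V₁ = 1.29×8.314×424/9.40 = 484 kPa.
Adiabatic: T₂/T₁ = (P₂/P₁)^((γ−1)/γ) ⇒ T₂ = 424×(0.134)^0.286 = 239 K; V₂ = 39.5 L.
For an ideal gas ΔU = nCvΔT with Cv = (5/2)R = 20.8 J/(mol·K).
ΔU = 1.29×20.8×(239−424) = -4970 J.

-4970 J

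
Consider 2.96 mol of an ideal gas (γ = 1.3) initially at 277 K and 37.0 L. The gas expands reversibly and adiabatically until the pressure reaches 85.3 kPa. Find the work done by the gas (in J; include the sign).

3700 J

P₁ = nRT₁/V₁ = 2.96×8.314×277/37.0 = 184 kPa.
Adiabatic: T₂/T₁ = (P₂/P₁)^((γ−1)/γ) ⇒ T₂ = 277×(0.463)^0.231 = 232 K; V₂ = 66.9 L.
ΔU = nCvΔT = 2.96×27.7×(232−277) = -3700 J.
Q = 0 for an adiabatic process, so W = −ΔU = 3700 J.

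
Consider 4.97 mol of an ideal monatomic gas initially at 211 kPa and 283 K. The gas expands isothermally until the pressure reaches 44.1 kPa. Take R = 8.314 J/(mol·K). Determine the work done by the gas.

V₁ = nRT₁/P₁ = 4.97×8.314×283/211 = 55.4 L.
Isothermal: T stays 283 K; PV = const ⇒ V₂ = 265 L, P₂ = 44.1 kPa.
W = nRT ln(V₂/V₁) = 4.97×8.314×283×ln(4.78) = 18300 J.

18300 J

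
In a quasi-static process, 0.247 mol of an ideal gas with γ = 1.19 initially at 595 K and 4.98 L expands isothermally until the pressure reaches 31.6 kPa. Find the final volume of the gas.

38.7 L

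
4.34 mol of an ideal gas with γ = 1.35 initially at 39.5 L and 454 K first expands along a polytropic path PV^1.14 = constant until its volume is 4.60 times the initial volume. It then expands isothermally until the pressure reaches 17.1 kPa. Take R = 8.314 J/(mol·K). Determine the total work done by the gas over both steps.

41700 J

P₁ = nRT₁/V₁ = 4.34×8.314×454/39.5 = 415 kPa.
Step 1 — Polytropic n=1.14: T₂ = T₁(V₁/V₂)^(n−1) = 454×(0.217)^0.14 = 367 K; P₂ = P₁(V₁/V₂)^n = 72.8 kPa.
W = (P₁V₁−P₂V₂)/(n−1) = (415×39.5−72.8×182)/0.14 = 22500 J.
ΔU = nCvΔT = 4.34×23.8×(367−454) = -9000 J.
Q = ΔU + W = 13500 J.
State after step 1: P = 72.8 kPa, V = 182 L, T = 367 K.
Step 2 — Isothermal: T stays 367 K; PV = const ⇒ V₂ = 774 L, P₂ = 17.1 kPa.
ΔU = 0 (ideal gas, T constant).
W = nRT ln(V₂/V₁) = 4.34×8.314×367×ln(4.26) = 19200 J.
Q = ΔU + W = 19200 J.
Net over both steps: W = 41700 J, Q = 32700 J, ΔU = -9000 J.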